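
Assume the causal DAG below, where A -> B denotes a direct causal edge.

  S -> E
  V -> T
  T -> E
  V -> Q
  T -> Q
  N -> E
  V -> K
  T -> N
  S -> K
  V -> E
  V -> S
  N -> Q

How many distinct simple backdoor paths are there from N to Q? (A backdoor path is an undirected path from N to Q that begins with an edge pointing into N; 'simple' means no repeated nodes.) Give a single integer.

A backdoor path from N to Q is any simple undirected path whose first edge points into N (i.e. leaves N via a parent).
Parents of N: {T}.
Enumerating:
  P1: N <- T <- V -> Q
  P2: N <- T -> E <- V -> Q
  P3: N <- T -> E <- S <- V -> Q
  P4: N <- T -> E <- S -> K <- V -> Q
  P5: N <- T -> Q
That exhausts the simple backdoor paths. Count: 5.

5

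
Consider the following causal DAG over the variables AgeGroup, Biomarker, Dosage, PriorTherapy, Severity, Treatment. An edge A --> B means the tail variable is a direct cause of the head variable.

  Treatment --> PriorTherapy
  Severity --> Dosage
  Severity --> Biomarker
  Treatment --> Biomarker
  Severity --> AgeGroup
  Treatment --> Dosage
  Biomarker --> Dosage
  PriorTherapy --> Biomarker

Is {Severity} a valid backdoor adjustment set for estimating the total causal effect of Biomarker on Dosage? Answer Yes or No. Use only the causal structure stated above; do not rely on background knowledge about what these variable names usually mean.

Backdoor paths from Biomarker to Dosage (paths whose first edge points into Biomarker):
  P1: Biomarker <- Severity -> Dosage
  P2: Biomarker <- Treatment -> Dosage
  P3: Biomarker <- PriorTherapy <- Treatment -> Dosage
Condition 1 (no descendant of Biomarker in the set): holds — descendants of Biomarker are {Dosage}; none are in {Severity}.
Condition 2 (every backdoor path blocked by {Severity}):
  P1: blocked at fork node Severity ∈ conditioning set.
  P2: open — no interior node is in the conditioning set.
  P3: open — no interior node is in the conditioning set.
{Severity} does not satisfy the backdoor criterion.

No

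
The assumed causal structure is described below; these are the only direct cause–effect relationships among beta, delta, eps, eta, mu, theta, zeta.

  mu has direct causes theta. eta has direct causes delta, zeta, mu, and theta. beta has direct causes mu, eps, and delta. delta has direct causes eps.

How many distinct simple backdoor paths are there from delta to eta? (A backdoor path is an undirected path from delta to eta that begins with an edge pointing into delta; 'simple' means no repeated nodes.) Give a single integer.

A backdoor path from delta to eta is any simple undirected path whose first edge points into delta (i.e. leaves delta via a parent).
Parents of delta: {eps}.
Enumerating:
  P1: delta <- eps -> beta <- mu <- theta -> eta
  P2: delta <- eps -> beta <- mu -> eta
That exhausts the simple backdoor paths. Count: 2.

2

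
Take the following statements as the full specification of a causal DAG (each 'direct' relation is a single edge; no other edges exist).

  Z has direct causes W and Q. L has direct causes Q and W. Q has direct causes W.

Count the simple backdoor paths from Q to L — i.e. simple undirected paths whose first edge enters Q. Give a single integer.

A backdoor path from Q to L is any simple undirected path whose first edge points into Q (i.e. leaves Q via a parent).
Parents of Q: {W}.
Enumerating:
  P1: Q <- W -> L
That exhausts the simple backdoor paths. Count: 1.

1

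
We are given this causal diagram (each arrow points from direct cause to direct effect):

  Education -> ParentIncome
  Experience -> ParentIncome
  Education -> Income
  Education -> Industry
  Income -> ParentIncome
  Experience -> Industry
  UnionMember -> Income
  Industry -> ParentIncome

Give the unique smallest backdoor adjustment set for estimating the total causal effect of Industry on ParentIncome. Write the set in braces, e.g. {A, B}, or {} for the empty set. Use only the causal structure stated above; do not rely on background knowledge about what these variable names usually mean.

{Education, Experience}

Variables eligible for adjustment (non-descendants of Industry, excluding Industry and ParentIncome): {Education, Experience, Income, UnionMember}.
Backdoor paths from Industry to ParentIncome:
  P1: Industry <- Education -> Income -> ParentIncome
  P2: Industry <- Education -> ParentIncome
  P3: Industry <- Experience -> ParentIncome
The empty set is not sufficient: P1 (Industry <- Education -> Income -> ParentIncome) has no collider blocking it and no conditioned non-collider, so it is open.
Try {Education, Experience}:
  P1: blocked at fork node Education ∈ conditioning set.
  P2: blocked at fork node Education ∈ conditioning set.
  P3: blocked at fork node Experience ∈ conditioning set.
{Education, Experience} contains no descendant of Industry and blocks every backdoor path.
Every element of {Education, Experience} is needed (dropping Education leaves P1 open; dropping Experience leaves P3 open), so no proper subset is valid.
Among all size-2 subsets of the eligible variables, only {Education, Experience} blocks every backdoor path, so it is the unique smallest valid adjustment set.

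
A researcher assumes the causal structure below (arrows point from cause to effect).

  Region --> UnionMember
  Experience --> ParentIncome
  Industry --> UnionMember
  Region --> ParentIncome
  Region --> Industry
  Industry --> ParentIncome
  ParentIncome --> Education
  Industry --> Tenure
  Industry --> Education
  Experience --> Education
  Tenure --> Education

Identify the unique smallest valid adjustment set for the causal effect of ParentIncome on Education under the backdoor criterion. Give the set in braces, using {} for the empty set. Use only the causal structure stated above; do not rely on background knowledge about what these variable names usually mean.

Variables eligible for adjustment (non-descendants of ParentIncome, excluding ParentIncome and Education): {Experience, Industry, Region, Tenure, UnionMember}.
Backdoor paths from ParentIncome to Education:
  P1: ParentIncome <- Experience -> Education
  P2: ParentIncome <- Region -> Industry -> Tenure -> Education
  P3: ParentIncome <- Region -> Industry -> Education
  P4: ParentIncome <- Region -> UnionMember <- Industry -> Tenure -> Education
  P5: ParentIncome <- Region -> UnionMember <- Industry -> Education
  P6: ParentIncome <- Industry -> Tenure -> Education
  P7: ParentIncome <- Industry -> Education
The empty set is not sufficient: P1 (ParentIncome <- Experience -> Education) has no collider blocking it and no conditioned non-collider, so it is open.
Try {Experience, Industry}:
  P1: blocked at fork node Experience ∈ conditioning set.
  P2: blocked at chain node Industry ∈ conditioning set.
  P3: blocked at chain node Industry ∈ conditioning set.
  P4: blocked at collider UnionMember (neither it nor any descendant is in the conditioning set).
  P5: blocked at collider UnionMember (neither it nor any descendant is in the conditioning set).
  P6: blocked at fork node Industry ∈ conditioning set.
  P7: blocked at fork node Industry ∈ conditioning set.
{Experience, Industry} contains no descendant of ParentIncome and blocks every backdoor path.
Every element of {Experience, Industry} is needed (dropping Experience leaves P1 open; dropping Industry leaves P2 open), so no proper subset is valid.
Among all size-2 subsets of the eligible variables, only {Experience, Industry} blocks every backdoor path, so it is the unique smallest valid adjustment set.

{Experience, Industry}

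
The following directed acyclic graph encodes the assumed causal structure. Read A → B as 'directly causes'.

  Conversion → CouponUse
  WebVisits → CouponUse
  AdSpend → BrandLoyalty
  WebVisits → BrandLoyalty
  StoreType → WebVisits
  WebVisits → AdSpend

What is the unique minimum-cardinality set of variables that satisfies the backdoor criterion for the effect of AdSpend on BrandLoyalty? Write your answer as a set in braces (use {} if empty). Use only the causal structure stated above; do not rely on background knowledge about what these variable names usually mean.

Variables eligible for adjustment (non-descendants of AdSpend, excluding AdSpend and BrandLoyalty): {Conversion, CouponUse, StoreType, WebVisits}.
Backdoor paths from AdSpend to BrandLoyalty:
  P1: AdSpend <- WebVisits -> BrandLoyalty
The empty set is not sufficient: P1 (AdSpend <- WebVisits -> BrandLoyalty) has no collider blocking it and no conditioned non-collider, so it is open.
Try {WebVisits}:
  P1: blocked at fork node WebVisits ∈ conditioning set.
{WebVisits} contains no descendant of AdSpend and blocks every backdoor path.
No other singleton works — e.g. {Conversion} leaves P1 open — so {WebVisits} is the unique smallest valid adjustment set.

{WebVisits}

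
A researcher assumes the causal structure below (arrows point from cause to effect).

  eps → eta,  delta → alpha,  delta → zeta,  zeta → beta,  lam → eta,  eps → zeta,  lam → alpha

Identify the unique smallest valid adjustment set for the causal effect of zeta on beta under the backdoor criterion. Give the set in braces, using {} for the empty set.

{}

Variables eligible for adjustment (non-descendants of zeta, excluding zeta and beta): {alpha, delta, eps, eta, lam}.
Backdoor paths from zeta to beta:
  (none)
With no backdoor paths the empty set already satisfies the criterion, and it is trivially minimal.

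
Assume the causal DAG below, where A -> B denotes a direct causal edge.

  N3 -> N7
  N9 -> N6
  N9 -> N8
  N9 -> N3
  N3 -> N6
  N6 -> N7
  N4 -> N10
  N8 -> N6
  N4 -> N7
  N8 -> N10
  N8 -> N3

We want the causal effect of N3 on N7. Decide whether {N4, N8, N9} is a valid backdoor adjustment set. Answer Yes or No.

Backdoor paths from N3 to N7 (paths whose first edge points into N3):
  P1: N3 <- N9 -> N8 -> N10 <- N4 -> N7
  P2: N3 <- N9 -> N8 -> N6 -> N7
  P3: N3 <- N9 -> N6 <- N8 -> N10 <- N4 -> N7
  P4: N3 <- N9 -> N6 -> N7
  P5: N3 <- N8 <- N9 -> N6 -> N7
  P6: N3 <- N8 -> N10 <- N4 -> N7
  P7: N3 <- N8 -> N6 -> N7
Condition 1 (no descendant of N3 in the set): holds — descendants of N3 are {N6, N7}; none are in {N4, N8, N9}.
Condition 2 (every backdoor path blocked by {N4, N8, N9}):
  P1: blocked at fork node N9 ∈ conditioning set.
  P2: blocked at fork node N9 ∈ conditioning set.
  P3: blocked at fork node N9 ∈ conditioning set.
  P4: blocked at fork node N9 ∈ conditioning set.
  P5: blocked at chain node N8 ∈ conditioning set.
  P6: blocked at fork node N8 ∈ conditioning set.
  P7: blocked at fork node N8 ∈ conditioning set.
{N4, N8, N9} satisfies the backdoor criterion.

Yes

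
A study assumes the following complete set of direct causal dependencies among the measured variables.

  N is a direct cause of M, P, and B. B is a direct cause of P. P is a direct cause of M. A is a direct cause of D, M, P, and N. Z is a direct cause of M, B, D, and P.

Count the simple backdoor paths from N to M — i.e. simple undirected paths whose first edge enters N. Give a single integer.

7

A backdoor path from N to M is any simple undirected path whose first edge points into N (i.e. leaves N via a parent).
Parents of N: {A}.
Enumerating:
  P1: N <- A -> P <- Z -> M
  P2: N <- A -> P <- B <- Z -> M
  P3: N <- A -> P -> M
  P4: N <- A -> M
  P5: N <- A -> D <- Z -> B -> P -> M
  P6: N <- A -> D <- Z -> P -> M
  P7: N <- A -> D <- Z -> M
That exhausts the simple backdoor paths. Count: 7.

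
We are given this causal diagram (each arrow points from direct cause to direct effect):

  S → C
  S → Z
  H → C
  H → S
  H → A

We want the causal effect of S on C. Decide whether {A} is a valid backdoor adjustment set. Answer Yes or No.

No

Backdoor paths from S to C (paths whose first edge points into S):
  P1: S <- H -> C
Condition 1 (no descendant of S in the set): holds — descendants of S are {C, Z}; none are in {A}.
Condition 2 (every backdoor path blocked by {A}):
  P1: open — no interior node is in the conditioning set.
{A} does not satisfy the backdoor criterion.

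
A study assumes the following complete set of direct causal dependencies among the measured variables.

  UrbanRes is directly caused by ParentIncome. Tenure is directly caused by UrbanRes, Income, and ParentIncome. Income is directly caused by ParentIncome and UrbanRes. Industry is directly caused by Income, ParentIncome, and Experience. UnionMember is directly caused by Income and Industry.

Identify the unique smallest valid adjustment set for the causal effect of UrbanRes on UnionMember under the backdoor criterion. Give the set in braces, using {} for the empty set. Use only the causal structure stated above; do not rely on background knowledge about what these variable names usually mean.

{ParentIncome}

Variables eligible for adjustment (non-descendants of UrbanRes, excluding UrbanRes and UnionMember): {Experience, ParentIncome}.
Backdoor paths from UrbanRes to UnionMember:
  P1: UrbanRes <- ParentIncome -> Income -> Industry -> UnionMember
  P2: UrbanRes <- ParentIncome -> Income -> UnionMember
  P3: UrbanRes <- ParentIncome -> Industry <- Income -> UnionMember
  P4: UrbanRes <- ParentIncome -> Industry -> UnionMember
  P5: UrbanRes <- ParentIncome -> Tenure <- Income -> Industry -> UnionMember
  P6: UrbanRes <- ParentIncome -> Tenure <- Income -> UnionMember
The empty set is not sufficient: P1 (UrbanRes <- ParentIncome -> Income -> Industry -> UnionMember) has no collider blocking it and no conditioned non-collider, so it is open.
Try {ParentIncome}:
  P1: blocked at fork node ParentIncome ∈ conditioning set.
  P2: blocked at fork node ParentIncome ∈ conditioning set.
  P3: blocked at fork node ParentIncome ∈ conditioning set.
  P4: blocked at fork node ParentIncome ∈ conditioning set.
  P5: blocked at fork node ParentIncome ∈ conditioning set.
  P6: blocked at fork node ParentIncome ∈ conditioning set.
{ParentIncome} contains no descendant of UrbanRes and blocks every backdoor path.
No other singleton works — e.g. {Experience} leaves P1 open — so {ParentIncome} is the unique smallest valid adjustment set.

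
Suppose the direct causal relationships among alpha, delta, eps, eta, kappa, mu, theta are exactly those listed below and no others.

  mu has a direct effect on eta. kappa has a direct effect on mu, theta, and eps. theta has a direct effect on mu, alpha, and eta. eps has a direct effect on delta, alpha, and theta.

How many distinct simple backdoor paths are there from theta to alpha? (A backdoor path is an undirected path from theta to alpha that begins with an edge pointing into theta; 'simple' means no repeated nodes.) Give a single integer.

A backdoor path from theta to alpha is any simple undirected path whose first edge points into theta (i.e. leaves theta via a parent).
Parents of theta: {eps, kappa}.
Enumerating:
  P1: theta <- kappa -> eps -> alpha
  P2: theta <- eps -> alpha
That exhausts the simple backdoor paths. Count: 2.

2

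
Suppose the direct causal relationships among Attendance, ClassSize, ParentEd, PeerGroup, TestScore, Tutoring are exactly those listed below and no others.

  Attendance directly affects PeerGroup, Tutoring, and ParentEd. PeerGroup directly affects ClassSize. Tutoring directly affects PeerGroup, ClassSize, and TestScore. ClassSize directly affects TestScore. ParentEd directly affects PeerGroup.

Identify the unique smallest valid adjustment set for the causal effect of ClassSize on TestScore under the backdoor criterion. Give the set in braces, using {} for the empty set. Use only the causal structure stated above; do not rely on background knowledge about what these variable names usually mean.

Variables eligible for adjustment (non-descendants of ClassSize, excluding ClassSize and TestScore): {Attendance, ParentEd, PeerGroup, Tutoring}.
Backdoor paths from ClassSize to TestScore:
  P1: ClassSize <- Tutoring -> TestScore
  P2: ClassSize <- PeerGroup <- Attendance -> Tutoring -> TestScore
  P3: ClassSize <- PeerGroup <- Tutoring -> TestScore
  P4: ClassSize <- PeerGroup <- ParentEd <- Attendance -> Tutoring -> TestScore
The empty set is not sufficient: P1 (ClassSize <- Tutoring -> TestScore) has no collider blocking it and no conditioned non-collider, so it is open.
Try {Tutoring}:
  P1: blocked at fork node Tutoring ∈ conditioning set.
  P2: blocked at chain node Tutoring ∈ conditioning set.
  P3: blocked at fork node Tutoring ∈ conditioning set.
  P4: blocked at chain node Tutoring ∈ conditioning set.
{Tutoring} contains no descendant of ClassSize and blocks every backdoor path.
No other singleton works — e.g. {Attendance} leaves P1 open — so {Tutoring} is the unique smallest valid adjustment set.

{Tutoring}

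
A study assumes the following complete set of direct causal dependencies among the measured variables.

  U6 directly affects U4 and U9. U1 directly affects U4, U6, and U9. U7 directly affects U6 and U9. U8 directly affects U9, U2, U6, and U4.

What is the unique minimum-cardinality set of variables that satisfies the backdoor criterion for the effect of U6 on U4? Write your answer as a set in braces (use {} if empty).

Variables eligible for adjustment (non-descendants of U6, excluding U6 and U4): {U1, U2, U7, U8}.
Backdoor paths from U6 to U4:
  P1: U6 <- U7 -> U9 <- U8 -> U4
  P2: U6 <- U7 -> U9 <- U1 -> U4
  P3: U6 <- U8 -> U9 <- U1 -> U4
  P4: U6 <- U8 -> U4
  P5: U6 <- U1 -> U9 <- U8 -> U4
  P6: U6 <- U1 -> U4
The empty set is not sufficient: P4 (U6 <- U8 -> U4) has no collider blocking it and no conditioned non-collider, so it is open.
Try {U1, U8}:
  P1: blocked at collider U9 (neither it nor any descendant is in the conditioning set).
  P2: blocked at collider U9 (neither it nor any descendant is in the conditioning set).
  P3: blocked at fork node U8 ∈ conditioning set.
  P4: blocked at fork node U8 ∈ conditioning set.
  P5: blocked at fork node U1 ∈ conditioning set.
  P6: blocked at fork node U1 ∈ conditioning set.
{U1, U8} contains no descendant of U6 and blocks every backdoor path.
Every element of {U1, U8} is needed (dropping U1 leaves P6 open; dropping U8 leaves P4 open), so no proper subset is valid.
Among all size-2 subsets of the eligible variables, only {U1, U8} blocks every backdoor path, so it is the unique smallest valid adjustment set.

{U1, U8}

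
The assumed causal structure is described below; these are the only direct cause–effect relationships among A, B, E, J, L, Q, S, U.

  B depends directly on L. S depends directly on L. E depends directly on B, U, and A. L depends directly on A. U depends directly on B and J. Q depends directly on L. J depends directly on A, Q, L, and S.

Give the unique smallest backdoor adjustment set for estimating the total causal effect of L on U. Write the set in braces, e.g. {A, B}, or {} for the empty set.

Variables eligible for adjustment (non-descendants of L, excluding L and U): {A}.
Backdoor paths from L to U:
  P1: L <- A -> J -> U
  P2: L <- A -> E <- B -> U
  P3: L <- A -> E <- U
The empty set is not sufficient: P1 (L <- A -> J -> U) has no collider blocking it and no conditioned non-collider, so it is open.
Try {A}:
  P1: blocked at fork node A ∈ conditioning set.
  P2: blocked at fork node A ∈ conditioning set.
  P3: blocked at fork node A ∈ conditioning set.
{A} contains no descendant of L and blocks every backdoor path.
{A} is the unique smallest valid adjustment set.

{A}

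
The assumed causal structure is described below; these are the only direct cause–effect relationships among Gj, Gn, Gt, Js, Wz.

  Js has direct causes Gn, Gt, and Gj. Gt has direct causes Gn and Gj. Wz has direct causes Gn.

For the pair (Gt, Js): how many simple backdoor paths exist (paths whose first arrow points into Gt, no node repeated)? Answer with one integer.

2

A backdoor path from Gt to Js is any simple undirected path whose first edge points into Gt (i.e. leaves Gt via a parent).
Parents of Gt: {Gj, Gn}.
Enumerating:
  P1: Gt <- Gn -> Js
  P2: Gt <- Gj -> Js
That exhausts the simple backdoor paths. Count: 2.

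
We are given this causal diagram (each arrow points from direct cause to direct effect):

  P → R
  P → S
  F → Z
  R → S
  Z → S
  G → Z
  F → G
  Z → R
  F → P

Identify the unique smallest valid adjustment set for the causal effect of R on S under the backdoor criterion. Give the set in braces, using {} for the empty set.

Variables eligible for adjustment (non-descendants of R, excluding R and S): {F, G, P, Z}.
Backdoor paths from R to S:
  P1: R <- P <- F -> G -> Z -> S
  P2: R <- P <- F -> Z -> S
  P3: R <- P -> S
  P4: R <- Z <- F -> P -> S
  P5: R <- Z <- G <- F -> P -> S
  P6: R <- Z -> S
The empty set is not sufficient: P1 (R <- P <- F -> G -> Z -> S) has no collider blocking it and no conditioned non-collider, so it is open.
Try {P, Z}:
  P1: blocked at chain node P ∈ conditioning set.
  P2: blocked at chain node P ∈ conditioning set.
  P3: blocked at fork node P ∈ conditioning set.
  P4: blocked at chain node Z ∈ conditioning set.
  P5: blocked at chain node Z ∈ conditioning set.
  P6: blocked at fork node Z ∈ conditioning set.
{P, Z} contains no descendant of R and blocks every backdoor path.
Every element of {P, Z} is needed (dropping P leaves P3 open; dropping Z leaves P6 open), so no proper subset is valid.
Among all size-2 subsets of the eligible variables, only {P, Z} blocks every backdoor path, so it is the unique smallest valid adjustment set.

{P, Z}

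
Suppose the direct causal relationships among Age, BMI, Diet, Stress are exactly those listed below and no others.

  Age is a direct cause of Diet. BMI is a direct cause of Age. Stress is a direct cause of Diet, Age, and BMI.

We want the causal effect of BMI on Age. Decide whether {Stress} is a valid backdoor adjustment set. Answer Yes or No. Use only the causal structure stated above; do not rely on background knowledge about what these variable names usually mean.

Backdoor paths from BMI to Age (paths whose first edge points into BMI):
  P1: BMI <- Stress -> Age
  P2: BMI <- Stress -> Diet <- Age
Condition 1 (no descendant of BMI in the set): holds — descendants of BMI are {Age, Diet}; none are in {Stress}.
Condition 2 (every backdoor path blocked by {Stress}):
  P1: blocked at fork node Stress ∈ conditioning set.
  P2: blocked at fork node Stress ∈ conditioning set.
{Stress} satisfies the backdoor criterion.

Yes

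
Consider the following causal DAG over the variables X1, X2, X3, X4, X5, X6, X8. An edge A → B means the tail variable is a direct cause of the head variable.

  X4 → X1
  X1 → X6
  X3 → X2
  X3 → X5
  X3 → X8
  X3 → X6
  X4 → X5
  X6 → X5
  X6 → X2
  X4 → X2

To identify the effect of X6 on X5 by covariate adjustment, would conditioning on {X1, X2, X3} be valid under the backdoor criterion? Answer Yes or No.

Backdoor paths from X6 to X5 (paths whose first edge points into X6):
  P1: X6 <- X3 -> X2 <- X4 -> X5
  P2: X6 <- X3 -> X5
  P3: X6 <- X1 <- X4 -> X2 <- X3 -> X5
  P4: X6 <- X1 <- X4 -> X5
Condition 1 (no descendant of X6 in the set): FAILS — X2 is a descendant of X6.
Condition 2 (every backdoor path blocked by {X1, X2, X3}):
  P1: blocked at fork node X3 ∈ conditioning set.
  P2: blocked at fork node X3 ∈ conditioning set.
  P3: blocked at chain node X1 ∈ conditioning set.
  P4: blocked at chain node X1 ∈ conditioning set.
{X1, X2, X3} does not satisfy the backdoor criterion.

No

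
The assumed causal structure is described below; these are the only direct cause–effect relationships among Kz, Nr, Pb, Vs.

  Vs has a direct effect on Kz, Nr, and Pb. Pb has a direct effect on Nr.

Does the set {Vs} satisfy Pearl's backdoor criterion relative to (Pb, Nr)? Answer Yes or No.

Backdoor paths from Pb to Nr (paths whose first edge points into Pb):
  P1: Pb <- Vs -> Nr
Condition 1 (no descendant of Pb in the set): holds — descendants of Pb are {Nr}; none are in {Vs}.
Condition 2 (every backdoor path blocked by {Vs}):
  P1: blocked at fork node Vs ∈ conditioning set.
{Vs} satisfies the backdoor criterion.

Yes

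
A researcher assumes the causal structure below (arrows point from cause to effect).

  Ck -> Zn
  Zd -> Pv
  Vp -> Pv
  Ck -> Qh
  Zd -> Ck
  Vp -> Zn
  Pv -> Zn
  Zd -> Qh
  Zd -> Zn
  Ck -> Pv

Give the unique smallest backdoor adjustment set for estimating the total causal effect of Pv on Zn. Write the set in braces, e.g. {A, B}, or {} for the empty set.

Variables eligible for adjustment (non-descendants of Pv, excluding Pv and Zn): {Ck, Qh, Vp, Zd}.
Backdoor paths from Pv to Zn:
  P1: Pv <- Zd -> Ck -> Zn
  P2: Pv <- Zd -> Zn
  P3: Pv <- Zd -> Qh <- Ck -> Zn
  P4: Pv <- Vp -> Zn
  P5: Pv <- Ck <- Zd -> Zn
  P6: Pv <- Ck -> Zn
  P7: Pv <- Ck -> Qh <- Zd -> Zn
The empty set is not sufficient: P1 (Pv <- Zd -> Ck -> Zn) has no collider blocking it and no conditioned non-collider, so it is open.
Try {Ck, Vp, Zd}:
  P1: blocked at fork node Zd ∈ conditioning set.
  P2: blocked at fork node Zd ∈ conditioning set.
  P3: blocked at fork node Zd ∈ conditioning set.
  P4: blocked at fork node Vp ∈ conditioning set.
  P5: blocked at chain node Ck ∈ conditioning set.
  P6: blocked at fork node Ck ∈ conditioning set.
  P7: blocked at fork node Ck ∈ conditioning set.
{Ck, Vp, Zd} contains no descendant of Pv and blocks every backdoor path.
Every element of {Ck, Vp, Zd} is needed (dropping Ck leaves P6 open; dropping Vp leaves P4 open; dropping Zd leaves P2 open), so no proper subset is valid.
Among all size-3 subsets of the eligible variables, only {Ck, Vp, Zd} blocks every backdoor path, so it is the unique smallest valid adjustment set.

{Ck, Vp, Zd}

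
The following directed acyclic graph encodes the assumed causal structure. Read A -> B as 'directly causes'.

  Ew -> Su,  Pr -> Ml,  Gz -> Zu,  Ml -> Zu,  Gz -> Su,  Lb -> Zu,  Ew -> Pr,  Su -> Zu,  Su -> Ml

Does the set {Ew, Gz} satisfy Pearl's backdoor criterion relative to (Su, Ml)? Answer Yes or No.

Yes

Backdoor paths from Su to Ml (paths whose first edge points into Su):
  P1: Su <- Ew -> Pr -> Ml
  P2: Su <- Gz -> Zu <- Ml
Condition 1 (no descendant of Su in the set): holds — descendants of Su are {Ml, Zu}; none are in {Ew, Gz}.
Condition 2 (every backdoor path blocked by {Ew, Gz}):
  P1: blocked at fork node Ew ∈ conditioning set.
  P2: blocked at fork node Gz ∈ conditioning set.
{Ew, Gz} satisfies the backdoor criterion.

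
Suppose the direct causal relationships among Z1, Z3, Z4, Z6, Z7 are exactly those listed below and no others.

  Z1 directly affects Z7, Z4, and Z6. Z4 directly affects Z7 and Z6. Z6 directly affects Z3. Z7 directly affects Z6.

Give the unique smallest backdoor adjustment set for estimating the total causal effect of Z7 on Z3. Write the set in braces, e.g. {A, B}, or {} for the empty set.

Variables eligible for adjustment (non-descendants of Z7, excluding Z7 and Z3): {Z1, Z4}.
Backdoor paths from Z7 to Z3:
  P1: Z7 <- Z1 -> Z4 -> Z6 -> Z3
  P2: Z7 <- Z1 -> Z6 -> Z3
  P3: Z7 <- Z4 <- Z1 -> Z6 -> Z3
  P4: Z7 <- Z4 -> Z6 -> Z3
The empty set is not sufficient: P1 (Z7 <- Z1 -> Z4 -> Z6 -> Z3) has no collider blocking it and no conditioned non-collider, so it is open.
Try {Z1, Z4}:
  P1: blocked at fork node Z1 ∈ conditioning set.
  P2: blocked at fork node Z1 ∈ conditioning set.
  P3: blocked at chain node Z4 ∈ conditioning set.
  P4: blocked at fork node Z4 ∈ conditioning set.
{Z1, Z4} contains no descendant of Z7 and blocks every backdoor path.
Every element of {Z1, Z4} is needed (dropping Z1 leaves P2 open; dropping Z4 leaves P4 open), so no proper subset is valid.
Among all size-2 subsets of the eligible variables, only {Z1, Z4} blocks every backdoor path, so it is the unique smallest valid adjustment set.

{Z1, Z4}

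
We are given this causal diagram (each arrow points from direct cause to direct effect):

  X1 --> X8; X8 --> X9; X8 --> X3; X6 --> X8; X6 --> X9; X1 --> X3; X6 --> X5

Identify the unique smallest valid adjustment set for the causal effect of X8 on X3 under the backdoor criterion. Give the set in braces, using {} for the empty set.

{X1}

Variables eligible for adjustment (non-descendants of X8, excluding X8 and X3): {X1, X5, X6}.
Backdoor paths from X8 to X3:
  P1: X8 <- X1 -> X3
The empty set is not sufficient: P1 (X8 <- X1 -> X3) has no collider blocking it and no conditioned non-collider, so it is open.
Try {X1}:
  P1: blocked at fork node X1 ∈ conditioning set.
{X1} contains no descendant of X8 and blocks every backdoor path.
No other singleton works — e.g. {X6} leaves P1 open — so {X1} is the unique smallest valid adjustment set.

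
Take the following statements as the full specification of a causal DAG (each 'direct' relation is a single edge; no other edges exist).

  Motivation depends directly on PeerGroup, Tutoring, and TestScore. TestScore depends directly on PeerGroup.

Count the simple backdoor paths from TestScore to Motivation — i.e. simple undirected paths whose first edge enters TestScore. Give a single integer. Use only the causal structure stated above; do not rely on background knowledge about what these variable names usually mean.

A backdoor path from TestScore to Motivation is any simple undirected path whose first edge points into TestScore (i.e. leaves TestScore via a parent).
Parents of TestScore: {PeerGroup}.
Enumerating:
  P1: TestScore <- PeerGroup -> Motivation
That exhausts the simple backdoor paths. Count: 1.

1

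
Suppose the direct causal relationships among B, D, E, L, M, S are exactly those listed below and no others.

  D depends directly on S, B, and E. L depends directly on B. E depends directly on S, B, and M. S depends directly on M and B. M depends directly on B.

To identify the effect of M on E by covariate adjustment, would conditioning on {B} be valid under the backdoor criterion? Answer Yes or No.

Yes

Backdoor paths from M to E (paths whose first edge points into M):
  P1: M <- B -> S -> E
  P2: M <- B -> S -> D <- E
  P3: M <- B -> E
  P4: M <- B -> D <- S -> E
  P5: M <- B -> D <- E
Condition 1 (no descendant of M in the set): holds — descendants of M are {D, E, S}; none are in {B}.
Condition 2 (every backdoor path blocked by {B}):
  P1: blocked at fork node B ∈ conditioning set.
  P2: blocked at fork node B ∈ conditioning set.
  P3: blocked at fork node B ∈ conditioning set.
  P4: blocked at fork node B ∈ conditioning set.
  P5: blocked at fork node B ∈ conditioning set.
{B} satisfies the backdoor criterion.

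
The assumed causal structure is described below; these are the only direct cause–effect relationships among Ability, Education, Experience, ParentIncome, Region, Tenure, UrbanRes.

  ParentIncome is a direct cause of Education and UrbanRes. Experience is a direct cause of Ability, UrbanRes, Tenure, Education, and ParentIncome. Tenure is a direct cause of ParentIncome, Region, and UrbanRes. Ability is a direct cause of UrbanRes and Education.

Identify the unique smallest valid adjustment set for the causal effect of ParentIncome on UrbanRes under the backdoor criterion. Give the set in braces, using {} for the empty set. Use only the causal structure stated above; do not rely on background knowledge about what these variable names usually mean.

Variables eligible for adjustment (non-descendants of ParentIncome, excluding ParentIncome and UrbanRes): {Ability, Experience, Region, Tenure}.
Backdoor paths from ParentIncome to UrbanRes:
  P1: ParentIncome <- Experience -> Tenure -> UrbanRes
  P2: ParentIncome <- Experience -> Ability -> UrbanRes
  P3: ParentIncome <- Experience -> UrbanRes
  P4: ParentIncome <- Experience -> Education <- Ability -> UrbanRes
  P5: ParentIncome <- Tenure <- Experience -> Ability -> UrbanRes
  P6: ParentIncome <- Tenure <- Experience -> UrbanRes
  P7: ParentIncome <- Tenure <- Experience -> Education <- Ability -> UrbanRes
  P8: ParentIncome <- Tenure -> UrbanRes
The empty set is not sufficient: P1 (ParentIncome <- Experience -> Tenure -> UrbanRes) has no collider blocking it and no conditioned non-collider, so it is open.
Try {Experience, Tenure}:
  P1: blocked at fork node Experience ∈ conditioning set.
  P2: blocked at fork node Experience ∈ conditioning set.
  P3: blocked at fork node Experience ∈ conditioning set.
  P4: blocked at fork node Experience ∈ conditioning set.
  P5: blocked at chain node Tenure ∈ conditioning set.
  P6: blocked at chain node Tenure ∈ conditioning set.
  P7: blocked at chain node Tenure ∈ conditioning set.
  P8: blocked at fork node Tenure ∈ conditioning set.
{Experience, Tenure} contains no descendant of ParentIncome and blocks every backdoor path.
Every element of {Experience, Tenure} is needed (dropping Experience leaves P2 open; dropping Tenure leaves P8 open), so no proper subset is valid.
Among all size-2 subsets of the eligible variables, only {Experience, Tenure} blocks every backdoor path, so it is the unique smallest valid adjustment set.

{Experience, Tenure}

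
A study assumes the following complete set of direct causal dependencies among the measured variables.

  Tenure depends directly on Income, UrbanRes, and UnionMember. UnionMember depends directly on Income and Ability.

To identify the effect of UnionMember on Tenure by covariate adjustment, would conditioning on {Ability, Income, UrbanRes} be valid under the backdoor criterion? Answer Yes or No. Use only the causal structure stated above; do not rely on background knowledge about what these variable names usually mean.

Backdoor paths from UnionMember to Tenure (paths whose first edge points into UnionMember):
  P1: UnionMember <- Income -> Tenure
Condition 1 (no descendant of UnionMember in the set): holds — descendants of UnionMember are {Tenure}; none are in {Ability, Income, UrbanRes}.
Condition 2 (every backdoor path blocked by {Ability, Income, UrbanRes}):
  P1: blocked at fork node Income ∈ conditioning set.
{Ability, Income, UrbanRes} satisfies the backdoor criterion.

Yes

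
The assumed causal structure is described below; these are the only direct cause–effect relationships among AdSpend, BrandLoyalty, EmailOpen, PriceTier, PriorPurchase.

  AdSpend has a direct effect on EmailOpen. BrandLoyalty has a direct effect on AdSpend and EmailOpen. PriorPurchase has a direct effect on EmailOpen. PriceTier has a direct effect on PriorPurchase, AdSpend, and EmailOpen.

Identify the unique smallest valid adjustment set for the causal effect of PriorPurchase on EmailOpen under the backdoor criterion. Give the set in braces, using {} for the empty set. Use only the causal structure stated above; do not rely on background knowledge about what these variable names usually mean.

Variables eligible for adjustment (non-descendants of PriorPurchase, excluding PriorPurchase and EmailOpen): {AdSpend, BrandLoyalty, PriceTier}.
Backdoor paths from PriorPurchase to EmailOpen:
  P1: PriorPurchase <- PriceTier -> AdSpend <- BrandLoyalty -> EmailOpen
  P2: PriorPurchase <- PriceTier -> AdSpend -> EmailOpen
  P3: PriorPurchase <- PriceTier -> EmailOpen
The empty set is not sufficient: P2 (PriorPurchase <- PriceTier -> AdSpend -> EmailOpen) has no collider blocking it and no conditioned non-collider, so it is open.
Try {PriceTier}:
  P1: blocked at fork node PriceTier ∈ conditioning set.
  P2: blocked at fork node PriceTier ∈ conditioning set.
  P3: blocked at fork node PriceTier ∈ conditioning set.
{PriceTier} contains no descendant of PriorPurchase and blocks every backdoor path.
No other singleton works — e.g. {BrandLoyalty} leaves P2 open — so {PriceTier} is the unique smallest valid adjustment set.

{PriceTier}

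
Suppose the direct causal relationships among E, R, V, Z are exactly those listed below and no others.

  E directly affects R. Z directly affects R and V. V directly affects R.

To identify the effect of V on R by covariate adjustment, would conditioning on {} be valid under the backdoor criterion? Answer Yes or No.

No

Backdoor paths from V to R (paths whose first edge points into V):
  P1: V <- Z -> R
Condition 1 (no descendant of V in the set): holds — descendants of V are {R}; none are in {}.
Condition 2 (every backdoor path blocked by {}):
  P1: open — no interior node is in the conditioning set.
{} does not satisfy the backdoor criterion.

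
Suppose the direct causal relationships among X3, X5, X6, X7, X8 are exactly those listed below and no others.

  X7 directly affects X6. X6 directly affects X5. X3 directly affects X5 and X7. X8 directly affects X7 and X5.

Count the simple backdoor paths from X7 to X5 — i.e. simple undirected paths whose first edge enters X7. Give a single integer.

A backdoor path from X7 to X5 is any simple undirected path whose first edge points into X7 (i.e. leaves X7 via a parent).
Parents of X7: {X3, X8}.
Enumerating:
  P1: X7 <- X8 -> X5
  P2: X7 <- X3 -> X5
That exhausts the simple backdoor paths. Count: 2.

2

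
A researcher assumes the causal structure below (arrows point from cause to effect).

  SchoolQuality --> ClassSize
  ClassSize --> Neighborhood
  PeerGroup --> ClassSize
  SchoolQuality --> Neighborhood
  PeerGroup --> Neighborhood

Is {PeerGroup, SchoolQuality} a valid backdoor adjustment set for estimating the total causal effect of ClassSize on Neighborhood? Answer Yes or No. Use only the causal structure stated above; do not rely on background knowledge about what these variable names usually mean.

Backdoor paths from ClassSize to Neighborhood (paths whose first edge points into ClassSize):
  P1: ClassSize <- SchoolQuality -> Neighborhood
  P2: ClassSize <- PeerGroup -> Neighborhood
Condition 1 (no descendant of ClassSize in the set): holds — descendants of ClassSize are {Neighborhood}; none are in {PeerGroup, SchoolQuality}.
Condition 2 (every backdoor path blocked by {PeerGroup, SchoolQuality}):
  P1: blocked at fork node SchoolQuality ∈ conditioning set.
  P2: blocked at fork node PeerGroup ∈ conditioning set.
{PeerGroup, SchoolQuality} satisfies the backdoor criterion.

Yes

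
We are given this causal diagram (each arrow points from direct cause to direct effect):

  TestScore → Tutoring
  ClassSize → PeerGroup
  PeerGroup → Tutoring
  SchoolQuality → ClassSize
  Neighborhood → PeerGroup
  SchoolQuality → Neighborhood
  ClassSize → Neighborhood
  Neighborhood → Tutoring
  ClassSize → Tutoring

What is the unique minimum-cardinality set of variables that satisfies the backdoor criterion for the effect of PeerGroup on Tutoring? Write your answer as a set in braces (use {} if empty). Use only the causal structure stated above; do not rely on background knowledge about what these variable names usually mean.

{ClassSize, Neighborhood}

Variables eligible for adjustment (non-descendants of PeerGroup, excluding PeerGroup and Tutoring): {ClassSize, Neighborhood, SchoolQuality, TestScore}.
Backdoor paths from PeerGroup to Tutoring:
  P1: PeerGroup <- ClassSize <- SchoolQuality -> Neighborhood -> Tutoring
  P2: PeerGroup <- ClassSize -> Neighborhood -> Tutoring
  P3: PeerGroup <- ClassSize -> Tutoring
  P4: PeerGroup <- Neighborhood <- SchoolQuality -> ClassSize -> Tutoring
  P5: PeerGroup <- Neighborhood <- ClassSize -> Tutoring
  P6: PeerGroup <- Neighborhood -> Tutoring
The empty set is not sufficient: P1 (PeerGroup <- ClassSize <- SchoolQuality -> Neighborhood -> Tutoring) has no collider blocking it and no conditioned non-collider, so it is open.
Try {ClassSize, Neighborhood}:
  P1: blocked at chain node ClassSize ∈ conditioning set.
  P2: blocked at fork node ClassSize ∈ conditioning set.
  P3: blocked at fork node ClassSize ∈ conditioning set.
  P4: blocked at chain node Neighborhood ∈ conditioning set.
  P5: blocked at chain node Neighborhood ∈ conditioning set.
  P6: blocked at fork node Neighborhood ∈ conditioning set.
{ClassSize, Neighborhood} contains no descendant of PeerGroup and blocks every backdoor path.
Every element of {ClassSize, Neighborhood} is needed (dropping ClassSize leaves P3 open; dropping Neighborhood leaves P6 open), so no proper subset is valid.
Among all size-2 subsets of the eligible variables, only {ClassSize, Neighborhood} blocks every backdoor path, so it is the unique smallest valid adjustment set.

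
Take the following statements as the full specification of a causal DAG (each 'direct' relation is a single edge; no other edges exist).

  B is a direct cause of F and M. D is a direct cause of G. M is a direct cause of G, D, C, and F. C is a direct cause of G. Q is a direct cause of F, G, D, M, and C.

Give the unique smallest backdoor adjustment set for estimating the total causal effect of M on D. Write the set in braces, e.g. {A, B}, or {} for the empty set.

Variables eligible for adjustment (non-descendants of M, excluding M and D): {B, Q}.
Backdoor paths from M to D:
  P1: M <- B -> F <- Q -> C -> G <- D
  P2: M <- B -> F <- Q -> D
  P3: M <- B -> F <- Q -> G <- D
  P4: M <- Q -> C -> G <- D
  P5: M <- Q -> D
  P6: M <- Q -> G <- D
The empty set is not sufficient: P5 (M <- Q -> D) has no collider blocking it and no conditioned non-collider, so it is open.
Try {Q}:
  P1: blocked at collider F (neither it nor any descendant is in the conditioning set).
  P2: blocked at collider F (neither it nor any descendant is in the conditioning set).
  P3: blocked at collider F (neither it nor any descendant is in the conditioning set).
  P4: blocked at fork node Q ∈ conditioning set.
  P5: blocked at fork node Q ∈ conditioning set.
  P6: blocked at fork node Q ∈ conditioning set.
{Q} contains no descendant of M and blocks every backdoor path.
No other singleton works — e.g. {B} leaves P5 open — so {Q} is the unique smallest valid adjustment set.

{Q}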